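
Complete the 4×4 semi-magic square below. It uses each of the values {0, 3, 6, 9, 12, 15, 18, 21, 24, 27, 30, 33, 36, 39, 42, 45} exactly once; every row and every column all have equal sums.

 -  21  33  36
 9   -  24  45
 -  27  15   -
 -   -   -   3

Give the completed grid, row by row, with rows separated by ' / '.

0 21 33 36 / 9 12 24 45 / 42 27 15 6 / 39 30 18 3

The 16 entries sum to 360, so each line sums to 360/4 = 90.
Row 1 must total 90; the given cells sum to 90, so (1,1) = 0.
Row 2 needs 90; the known cells sum to 78, so (2,2) = 12.
From column 2, 90 − (21 + 12 + 27) gives (4,2) = 30.
Column 3 needs 90; the known cells sum to 72, so (4,3) = 18.
Using column 4: 36 + 45 + 3 + ? → (3,4) = 90 − 84 = 6.
The remaining cell in row 3 is (3,1) = 90 − 48 = 42.
Row 4 needs 90; the known cells sum to 51, so (4,1) = 39.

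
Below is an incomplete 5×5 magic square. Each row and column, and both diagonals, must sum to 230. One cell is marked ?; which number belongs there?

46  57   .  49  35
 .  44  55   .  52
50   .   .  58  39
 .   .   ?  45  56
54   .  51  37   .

Row 1 needs 230; the known cells sum to 187, so (1,3) = 43.
From column 4, 230 − (49 + 58 + 45 + 37) gives (2,4) = 41.
Column 5 must total 230; the given cells sum to 182, so (5,5) = 48.
Main diagonal needs 230; the known cells sum to 183, so (3,3) = 47.
Using anti-diagonal: 35 + 41 + 47 + 54 + ? → (4,2) = 230 − 177 = 53.
Using row 2: 44 + 55 + 41 + 52 + ? → (2,1) = 230 − 192 = 38.
Row 3: 50 + 47 + 58 + 39 + ? = 230, so (3,2) = 36.
From row 5, 230 − (54 + 51 + 37 + 48) gives (5,2) = 40.
The remaining cell in column 1 is (4,1) = 230 − 188 = 42.
Using column 3: 43 + 55 + 47 + 51 + ? → (4,3) = 230 − 196 = 34.

34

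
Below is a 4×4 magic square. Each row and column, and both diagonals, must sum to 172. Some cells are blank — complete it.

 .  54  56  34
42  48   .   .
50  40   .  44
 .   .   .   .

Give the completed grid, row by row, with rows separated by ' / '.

The remaining cell in row 1 is (1,1) = 172 − 144 = 28.
From row 3, 172 − (50 + 40 + 44) gives (3,3) = 38.
Column 1 needs 172; the known cells sum to 120, so (4,1) = 52.
Column 2 needs 172; the known cells sum to 142, so (4,2) = 30.
Main diagonal needs 172; the known cells sum to 114, so (4,4) = 58.
Anti-diagonal: 34 + 40 + 52 + ? = 172, so (2,3) = 46.
Row 2 needs 172; the known cells sum to 136, so (2,4) = 36.
Row 4 needs 172; the known cells sum to 140, so (4,3) = 32.

28 54 56 34 / 42 48 46 36 / 50 40 38 44 / 52 30 32 58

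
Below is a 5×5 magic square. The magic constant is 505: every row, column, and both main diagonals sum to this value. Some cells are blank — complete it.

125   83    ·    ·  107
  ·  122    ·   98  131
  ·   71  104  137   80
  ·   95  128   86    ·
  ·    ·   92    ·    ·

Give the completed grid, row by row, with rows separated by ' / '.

125 83 116 74 107 / 89 122 65 98 131 / 113 71 104 137 80 / 77 95 128 86 119 / 101 134 92 110 68

Row 3 needs 505; the known cells sum to 392, so (3,1) = 113.
Column 2 needs 505; the known cells sum to 371, so (5,2) = 134.
Main diagonal must total 505; the given cells sum to 437, so (5,5) = 68.
Anti-diagonal must total 505; the given cells sum to 404, so (5,1) = 101.
Row 5 needs 505; the known cells sum to 395, so (5,4) = 110.
Column 4 needs 505; the known cells sum to 431, so (1,4) = 74.
Column 5: 107 + 131 + 80 + 68 + ? = 505, so (4,5) = 119.
Row 1 needs 505; the known cells sum to 389, so (1,3) = 116.
Row 4 needs 505; the known cells sum to 428, so (4,1) = 77.
Using column 1: 125 + 113 + 77 + 101 + ? → (2,1) = 505 − 416 = 89.
From column 3, 505 − (116 + 104 + 128 + 92) gives (2,3) = 65.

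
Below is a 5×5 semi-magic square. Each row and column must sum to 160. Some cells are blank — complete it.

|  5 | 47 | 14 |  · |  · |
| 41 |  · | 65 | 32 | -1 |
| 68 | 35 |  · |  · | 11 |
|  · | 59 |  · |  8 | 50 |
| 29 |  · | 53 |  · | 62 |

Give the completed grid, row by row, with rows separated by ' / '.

Row 2 needs 160; the known cells sum to 137, so (2,2) = 23.
Column 1 needs 160; the known cells sum to 143, so (4,1) = 17.
Column 2: 47 + 23 + 35 + 59 + ? = 160, so (5,2) = -4.
Using column 5: -1 + 11 + 50 + 62 + ? → (1,5) = 160 − 122 = 38.
The remaining cell in row 1 is (1,4) = 160 − 104 = 56.
Row 4 needs 160; the known cells sum to 134, so (4,3) = 26.
Using row 5: 29 + (-4) + 53 + 62 + ? → (5,4) = 160 − 140 = 20.
From column 3, 160 − (14 + 65 + 26 + 53) gives (3,3) = 2.
Column 4: 56 + 32 + 8 + 20 + ? = 160, so (3,4) = 44.

5 47 14 56 38 / 41 23 65 32 -1 / 68 35 2 44 11 / 17 59 26 8 50 / 29 -4 53 20 62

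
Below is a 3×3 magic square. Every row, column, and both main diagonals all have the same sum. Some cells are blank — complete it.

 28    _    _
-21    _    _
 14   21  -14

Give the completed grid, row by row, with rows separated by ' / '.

Row 3 is already complete: 14 + 21 + -14 = 21, so that is the magic constant.
Main diagonal: 28 + (-14) + ? = 21, so (2,2) = 7.
Anti-diagonal must total 21; the given cells sum to 21, so (1,3) = 0.
Using row 1: 28 + 0 + ? → (1,2) = 21 − 28 = -7.
Row 2: -21 + 7 + ? = 21, so (2,3) = 35.

28 -7 0 / -21 7 35 / 14 21 -14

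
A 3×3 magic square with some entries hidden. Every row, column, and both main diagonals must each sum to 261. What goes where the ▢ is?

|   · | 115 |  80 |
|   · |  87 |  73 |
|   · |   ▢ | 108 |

Row 1 needs 261; the known cells sum to 195, so (1,1) = 66.
Row 2 needs 261; the known cells sum to 160, so (2,1) = 101.
The remaining cell in column 1 is (3,1) = 261 − 167 = 94.
The remaining cell in column 2 is (3,2) = 261 − 202 = 59.

59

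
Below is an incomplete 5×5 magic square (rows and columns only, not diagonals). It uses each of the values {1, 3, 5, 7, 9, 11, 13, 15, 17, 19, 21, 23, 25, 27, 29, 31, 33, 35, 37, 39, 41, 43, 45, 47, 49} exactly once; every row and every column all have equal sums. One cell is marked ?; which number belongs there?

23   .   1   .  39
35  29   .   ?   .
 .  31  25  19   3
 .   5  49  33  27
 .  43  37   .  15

The 25 entries sum to 625, so each line sums to 625/5 = 125.
Row 3: 31 + 25 + 19 + 3 + ? = 125, so (3,1) = 47.
Row 4 must total 125; the given cells sum to 114, so (4,1) = 11.
Column 1 must total 125; the given cells sum to 116, so (5,1) = 9.
From column 2, 125 − (29 + 31 + 5 + 43) gives (1,2) = 17.
Column 3: 1 + 25 + 49 + 37 + ? = 125, so (2,3) = 13.
Using column 5: 39 + 3 + 27 + 15 + ? → (2,5) = 125 − 84 = 41.
Row 1 needs 125; the known cells sum to 80, so (1,4) = 45.
From row 2, 125 − (35 + 29 + 13 + 41) gives (2,4) = 7.

7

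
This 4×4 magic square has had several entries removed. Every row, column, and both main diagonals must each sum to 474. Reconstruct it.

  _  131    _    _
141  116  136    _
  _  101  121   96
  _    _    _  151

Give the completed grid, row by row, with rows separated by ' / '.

Using row 2: 141 + 116 + 136 + ? → (2,4) = 474 − 393 = 81.
Using row 3: 101 + 121 + 96 + ? → (3,1) = 474 − 318 = 156.
Column 2 needs 474; the known cells sum to 348, so (4,2) = 126.
The remaining cell in column 4 is (1,4) = 474 − 328 = 146.
Using main diagonal: 116 + 121 + 151 + ? → (1,1) = 474 − 388 = 86.
From anti-diagonal, 474 − (146 + 136 + 101) gives (4,1) = 91.
From row 1, 474 − (86 + 131 + 146) gives (1,3) = 111.
The remaining cell in row 4 is (4,3) = 474 − 368 = 106.

86 131 111 146 / 141 116 136 81 / 156 101 121 96 / 91 126 106 151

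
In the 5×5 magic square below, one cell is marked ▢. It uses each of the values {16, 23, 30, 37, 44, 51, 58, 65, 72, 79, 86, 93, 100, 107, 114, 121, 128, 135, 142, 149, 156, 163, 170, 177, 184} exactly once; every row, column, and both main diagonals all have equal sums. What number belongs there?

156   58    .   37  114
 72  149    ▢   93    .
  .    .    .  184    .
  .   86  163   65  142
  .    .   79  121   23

16

The 25 entries sum to 2500, so each line sums to 2500/5 = 500.
From row 1, 500 − (156 + 58 + 37 + 114) gives (1,3) = 135.
Using row 4: 86 + 163 + 65 + 142 + ? → (4,1) = 500 − 456 = 44.
From main diagonal, 500 − (156 + 149 + 65 + 23) gives (3,3) = 107.
Using anti-diagonal: 114 + 93 + 107 + 86 + ? → (5,1) = 500 − 400 = 100.
Row 5 needs 500; the known cells sum to 323, so (5,2) = 177.
Column 1 must total 500; the given cells sum to 372, so (3,1) = 128.
The remaining cell in column 2 is (3,2) = 500 − 470 = 30.
From column 3, 500 − (135 + 107 + 163 + 79) gives (2,3) = 16.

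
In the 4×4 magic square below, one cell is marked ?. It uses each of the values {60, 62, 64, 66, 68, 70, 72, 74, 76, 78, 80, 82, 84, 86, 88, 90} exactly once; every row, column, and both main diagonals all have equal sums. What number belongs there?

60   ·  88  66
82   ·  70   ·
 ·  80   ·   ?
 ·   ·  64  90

The 16 entries sum to 1200, so each line sums to 1200/4 = 300.
Row 1 needs 300; the known cells sum to 214, so (1,2) = 86.
From column 3, 300 − (88 + 70 + 64) gives (3,3) = 78.
Using main diagonal: 60 + 78 + 90 + ? → (2,2) = 300 − 228 = 72.
From anti-diagonal, 300 − (66 + 70 + 80) gives (4,1) = 84.
Row 2 needs 300; the known cells sum to 224, so (2,4) = 76.
Row 4 needs 300; the known cells sum to 238, so (4,2) = 62.
Column 1 must total 300; the given cells sum to 226, so (3,1) = 74.
The remaining cell in column 4 is (3,4) = 300 − 232 = 68.

68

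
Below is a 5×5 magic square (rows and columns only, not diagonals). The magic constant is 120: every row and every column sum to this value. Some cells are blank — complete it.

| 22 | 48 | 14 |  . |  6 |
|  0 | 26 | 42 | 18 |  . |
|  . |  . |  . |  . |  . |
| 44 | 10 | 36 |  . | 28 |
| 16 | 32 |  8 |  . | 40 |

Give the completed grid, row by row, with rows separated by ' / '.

22 48 14 30 6 / 0 26 42 18 34 / 38 4 20 46 12 / 44 10 36 2 28 / 16 32 8 24 40

Row 1 must total 120; the given cells sum to 90, so (1,4) = 30.
Row 2 needs 120; the known cells sum to 86, so (2,5) = 34.
From row 4, 120 − (44 + 10 + 36 + 28) gives (4,4) = 2.
From row 5, 120 − (16 + 32 + 8 + 40) gives (5,4) = 24.
Column 1 needs 120; the known cells sum to 82, so (3,1) = 38.
Using column 2: 48 + 26 + 10 + 32 + ? → (3,2) = 120 − 116 = 4.
Column 3 needs 120; the known cells sum to 100, so (3,3) = 20.
The remaining cell in column 4 is (3,4) = 120 − 74 = 46.
Column 5: 6 + 34 + 28 + 40 + ? = 120, so (3,5) = 12.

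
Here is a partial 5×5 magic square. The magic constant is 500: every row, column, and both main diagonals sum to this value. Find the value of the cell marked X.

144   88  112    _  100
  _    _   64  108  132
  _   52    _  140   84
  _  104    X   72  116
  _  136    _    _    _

148

Row 1 needs 500; the known cells sum to 444, so (1,4) = 56.
Column 2 must total 500; the given cells sum to 380, so (2,2) = 120.
The remaining cell in column 4 is (5,4) = 500 − 376 = 124.
The remaining cell in column 5 is (5,5) = 500 − 432 = 68.
Main diagonal must total 500; the given cells sum to 404, so (3,3) = 96.
Anti-diagonal must total 500; the given cells sum to 408, so (5,1) = 92.
Row 2 needs 500; the known cells sum to 424, so (2,1) = 76.
Row 3 must total 500; the given cells sum to 372, so (3,1) = 128.
The remaining cell in row 5 is (5,3) = 500 − 420 = 80.
The remaining cell in column 1 is (4,1) = 500 − 440 = 60.
The remaining cell in column 3 is (4,3) = 500 − 352 = 148.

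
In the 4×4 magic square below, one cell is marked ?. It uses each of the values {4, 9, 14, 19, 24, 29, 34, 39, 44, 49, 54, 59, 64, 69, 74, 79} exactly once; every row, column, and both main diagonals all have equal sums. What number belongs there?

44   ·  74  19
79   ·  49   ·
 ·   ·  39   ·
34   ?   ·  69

59

The 16 entries sum to 664, so each line sums to 664/4 = 166.
Using row 1: 44 + 74 + 19 + ? → (1,2) = 166 − 137 = 29.
Column 1 must total 166; the given cells sum to 157, so (3,1) = 9.
The remaining cell in column 3 is (4,3) = 166 − 162 = 4.
Main diagonal: 44 + 39 + 69 + ? = 166, so (2,2) = 14.
The remaining cell in anti-diagonal is (3,2) = 166 − 102 = 64.
Using row 2: 79 + 14 + 49 + ? → (2,4) = 166 − 142 = 24.
Row 3 needs 166; the known cells sum to 112, so (3,4) = 54.
Row 4: 34 + 4 + 69 + ? = 166, so (4,2) = 59.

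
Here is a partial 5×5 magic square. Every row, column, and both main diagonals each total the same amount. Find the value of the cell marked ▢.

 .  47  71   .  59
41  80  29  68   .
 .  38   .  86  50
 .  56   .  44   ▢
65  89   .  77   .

83

Column 2 is complete and sums to 310; that is the magic constant.
From row 2, 310 − (41 + 80 + 29 + 68) gives (2,5) = 92.
Column 4: 68 + 86 + 44 + 77 + ? = 310, so (1,4) = 35.
Anti-diagonal needs 310; the known cells sum to 248, so (3,3) = 62.
Row 1 must total 310; the given cells sum to 212, so (1,1) = 98.
Row 3 must total 310; the given cells sum to 236, so (3,1) = 74.
From column 1, 310 − (98 + 41 + 74 + 65) gives (4,1) = 32.
The remaining cell in main diagonal is (5,5) = 310 − 284 = 26.
Row 5: 65 + 89 + 77 + 26 + ? = 310, so (5,3) = 53.
Column 3 must total 310; the given cells sum to 215, so (4,3) = 95.
Column 5 needs 310; the known cells sum to 227, so (4,5) = 83.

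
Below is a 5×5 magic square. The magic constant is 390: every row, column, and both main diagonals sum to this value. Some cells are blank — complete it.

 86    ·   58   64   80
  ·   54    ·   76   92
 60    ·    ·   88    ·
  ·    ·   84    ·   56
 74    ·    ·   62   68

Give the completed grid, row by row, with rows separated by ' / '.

86 102 58 64 80 / 98 54 70 76 92 / 60 66 82 88 94 / 72 78 84 100 56 / 74 90 96 62 68

Row 1: 86 + 58 + 64 + 80 + ? = 390, so (1,2) = 102.
Column 4 must total 390; the given cells sum to 290, so (4,4) = 100.
Column 5 must total 390; the given cells sum to 296, so (3,5) = 94.
Main diagonal must total 390; the given cells sum to 308, so (3,3) = 82.
Using anti-diagonal: 80 + 76 + 82 + 74 + ? → (4,2) = 390 − 312 = 78.
The remaining cell in row 3 is (3,2) = 390 − 324 = 66.
Row 4 must total 390; the given cells sum to 318, so (4,1) = 72.
Using column 1: 86 + 60 + 72 + 74 + ? → (2,1) = 390 − 292 = 98.
Column 2: 102 + 54 + 66 + 78 + ? = 390, so (5,2) = 90.
Row 2 must total 390; the given cells sum to 320, so (2,3) = 70.
Row 5 must total 390; the given cells sum to 294, so (5,3) = 96.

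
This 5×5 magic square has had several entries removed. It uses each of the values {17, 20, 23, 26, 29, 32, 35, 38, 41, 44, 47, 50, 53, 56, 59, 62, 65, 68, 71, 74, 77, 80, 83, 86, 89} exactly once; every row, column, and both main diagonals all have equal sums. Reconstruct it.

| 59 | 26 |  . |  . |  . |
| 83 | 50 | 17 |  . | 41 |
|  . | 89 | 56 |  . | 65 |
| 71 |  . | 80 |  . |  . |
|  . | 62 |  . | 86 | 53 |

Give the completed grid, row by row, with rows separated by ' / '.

59 26 68 35 77 / 83 50 17 74 41 / 32 89 56 23 65 / 71 38 80 47 29 / 20 62 44 86 53

The 25 entries sum to 1325, so each line sums to 1325/5 = 265.
From row 2, 265 − (83 + 50 + 17 + 41) gives (2,4) = 74.
The remaining cell in column 2 is (4,2) = 265 − 227 = 38.
Using main diagonal: 59 + 50 + 56 + 53 + ? → (4,4) = 265 − 218 = 47.
The remaining cell in row 4 is (4,5) = 265 − 236 = 29.
From column 5, 265 − (41 + 65 + 29 + 53) gives (1,5) = 77.
Anti-diagonal needs 265; the known cells sum to 245, so (5,1) = 20.
Row 5 must total 265; the given cells sum to 221, so (5,3) = 44.
Using column 1: 59 + 83 + 71 + 20 + ? → (3,1) = 265 − 233 = 32.
From column 3, 265 − (17 + 56 + 80 + 44) gives (1,3) = 68.
Row 1 needs 265; the known cells sum to 230, so (1,4) = 35.
Row 3 needs 265; the known cells sum to 242, so (3,4) = 23.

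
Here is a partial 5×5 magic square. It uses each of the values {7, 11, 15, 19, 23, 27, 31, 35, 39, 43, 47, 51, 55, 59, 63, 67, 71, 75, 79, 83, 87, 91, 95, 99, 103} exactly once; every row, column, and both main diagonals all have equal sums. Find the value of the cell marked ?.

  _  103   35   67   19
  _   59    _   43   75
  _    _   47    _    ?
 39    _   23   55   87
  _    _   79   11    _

The 25 entries sum to 1375, so each line sums to 1375/5 = 275.
Row 1: 103 + 35 + 67 + 19 + ? = 275, so (1,1) = 51.
Row 4: 39 + 23 + 55 + 87 + ? = 275, so (4,2) = 71.
Column 3 must total 275; the given cells sum to 184, so (2,3) = 91.
Column 4 needs 275; the known cells sum to 176, so (3,4) = 99.
Main diagonal needs 275; the known cells sum to 212, so (5,5) = 63.
Anti-diagonal needs 275; the known cells sum to 180, so (5,1) = 95.
From row 2, 275 − (59 + 91 + 43 + 75) gives (2,1) = 7.
Row 5: 95 + 79 + 11 + 63 + ? = 275, so (5,2) = 27.
Column 1: 51 + 7 + 39 + 95 + ? = 275, so (3,1) = 83.
Column 2 must total 275; the given cells sum to 260, so (3,2) = 15.
Column 5 needs 275; the known cells sum to 244, so (3,5) = 31.

31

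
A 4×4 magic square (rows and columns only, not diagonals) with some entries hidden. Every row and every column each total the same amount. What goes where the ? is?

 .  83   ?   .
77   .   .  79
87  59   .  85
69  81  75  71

Row 4 is complete and sums to 296; that is the magic constant.
Using row 3: 87 + 59 + 85 + ? → (3,3) = 296 − 231 = 65.
From column 1, 296 − (77 + 87 + 69) gives (1,1) = 63.
The remaining cell in column 2 is (2,2) = 296 − 223 = 73.
Column 4: 79 + 85 + 71 + ? = 296, so (1,4) = 61.
Row 1 needs 296; the known cells sum to 207, so (1,3) = 89.

89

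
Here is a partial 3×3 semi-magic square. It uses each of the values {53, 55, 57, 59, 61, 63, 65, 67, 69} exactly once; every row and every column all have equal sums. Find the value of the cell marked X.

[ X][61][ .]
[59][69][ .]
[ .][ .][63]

57

The 9 entries sum to 549, so each line sums to 549/3 = 183.
Row 2 must total 183; the given cells sum to 128, so (2,3) = 55.
Column 2 needs 183; the known cells sum to 130, so (3,2) = 53.
Column 3: 55 + 63 + ? = 183, so (1,3) = 65.
The remaining cell in row 1 is (1,1) = 183 − 126 = 57.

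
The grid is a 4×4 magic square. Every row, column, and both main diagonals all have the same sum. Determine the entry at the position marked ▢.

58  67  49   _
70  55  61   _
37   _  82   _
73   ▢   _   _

76

Column 1 is complete and sums to 238; that is the magic constant.
The remaining cell in row 1 is (1,4) = 238 − 174 = 64.
From row 2, 238 − (70 + 55 + 61) gives (2,4) = 52.
From column 3, 238 − (49 + 61 + 82) gives (4,3) = 46.
The remaining cell in main diagonal is (4,4) = 238 − 195 = 43.
Anti-diagonal must total 238; the given cells sum to 198, so (3,2) = 40.
Using row 3: 37 + 40 + 82 + ? → (3,4) = 238 − 159 = 79.
Row 4: 73 + 46 + 43 + ? = 238, so (4,2) = 76.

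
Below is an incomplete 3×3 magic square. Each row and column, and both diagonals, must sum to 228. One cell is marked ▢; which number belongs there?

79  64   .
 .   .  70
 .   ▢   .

88

Row 1 must total 228; the given cells sum to 143, so (1,3) = 85.
The remaining cell in column 3 is (3,3) = 228 − 155 = 73.
Main diagonal needs 228; the known cells sum to 152, so (2,2) = 76.
Anti-diagonal: 85 + 76 + ? = 228, so (3,1) = 67.
The remaining cell in row 2 is (2,1) = 228 − 146 = 82.
Using row 3: 67 + 73 + ? → (3,2) = 228 − 140 = 88.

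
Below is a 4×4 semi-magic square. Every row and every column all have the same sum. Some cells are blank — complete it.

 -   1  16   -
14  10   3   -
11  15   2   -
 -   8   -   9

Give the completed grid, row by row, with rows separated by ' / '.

Column 2 is already complete: 1 + 10 + 15 + 8 = 34, so that is the magic constant.
Row 2 needs 34; the known cells sum to 27, so (2,4) = 7.
Row 3 needs 34; the known cells sum to 28, so (3,4) = 6.
Using column 3: 16 + 3 + 2 + ? → (4,3) = 34 − 21 = 13.
From column 4, 34 − (7 + 6 + 9) gives (1,4) = 12.
Row 1 must total 34; the given cells sum to 29, so (1,1) = 5.
From row 4, 34 − (8 + 13 + 9) gives (4,1) = 4.

5 1 16 12 / 14 10 3 7 / 11 15 2 6 / 4 8 13 9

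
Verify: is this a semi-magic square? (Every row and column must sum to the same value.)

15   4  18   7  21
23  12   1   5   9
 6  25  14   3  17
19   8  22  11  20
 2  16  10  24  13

No — column 4 sums to 50 but row 3 sums to 65.

Row 1: 15 + 4 + 18 + 7 + 21 = 65.
Row 2: 23 + 12 + 1 + 5 + 9 = 50.
Row 3: 6 + 25 + 14 + 3 + 17 = 65.
Row 4: 19 + 8 + 22 + 11 + 20 = 80.
Row 5: 2 + 16 + 10 + 24 + 13 = 65.
Column 1: 15 + 23 + 6 + 19 + 2 = 65.
Column 2: 4 + 12 + 25 + 8 + 16 = 65.
Column 3: 18 + 1 + 14 + 22 + 10 = 65.
Column 4: 7 + 5 + 3 + 11 + 24 = 50.
Column 5: 21 + 9 + 17 + 20 + 13 = 80.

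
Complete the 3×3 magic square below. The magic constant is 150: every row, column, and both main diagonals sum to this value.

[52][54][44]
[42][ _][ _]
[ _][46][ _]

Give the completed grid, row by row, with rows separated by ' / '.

52 54 44 / 42 50 58 / 56 46 48

From column 1, 150 − (52 + 42) gives (3,1) = 56.
The remaining cell in column 2 is (2,2) = 150 − 100 = 50.
Main diagonal needs 150; the known cells sum to 102, so (3,3) = 48.
Row 2 must total 150; the given cells sum to 92, so (2,3) = 58.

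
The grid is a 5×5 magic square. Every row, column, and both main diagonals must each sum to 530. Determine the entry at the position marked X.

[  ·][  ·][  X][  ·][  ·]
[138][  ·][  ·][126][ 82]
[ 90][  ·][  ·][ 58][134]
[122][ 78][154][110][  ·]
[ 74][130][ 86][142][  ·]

From row 4, 530 − (122 + 78 + 154 + 110) gives (4,5) = 66.
Row 5: 74 + 130 + 86 + 142 + ? = 530, so (5,5) = 98.
From column 1, 530 − (138 + 90 + 122 + 74) gives (1,1) = 106.
From column 4, 530 − (126 + 58 + 110 + 142) gives (1,4) = 94.
Using column 5: 82 + 134 + 66 + 98 + ? → (1,5) = 530 − 380 = 150.
Anti-diagonal must total 530; the given cells sum to 428, so (3,3) = 102.
The remaining cell in row 3 is (3,2) = 530 − 384 = 146.
The remaining cell in main diagonal is (2,2) = 530 − 416 = 114.
Row 2: 138 + 114 + 126 + 82 + ? = 530, so (2,3) = 70.
Column 2: 114 + 146 + 78 + 130 + ? = 530, so (1,2) = 62.
Column 3 must total 530; the given cells sum to 412, so (1,3) = 118.

118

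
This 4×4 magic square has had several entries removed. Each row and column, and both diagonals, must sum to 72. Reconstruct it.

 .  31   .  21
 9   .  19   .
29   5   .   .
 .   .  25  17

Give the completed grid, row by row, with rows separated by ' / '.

From anti-diagonal, 72 − (21 + 19 + 5) gives (4,1) = 27.
The remaining cell in row 4 is (4,2) = 72 − 69 = 3.
From column 1, 72 − (9 + 29 + 27) gives (1,1) = 7.
Column 2: 31 + 5 + 3 + ? = 72, so (2,2) = 33.
Using main diagonal: 7 + 33 + 17 + ? → (3,3) = 72 − 57 = 15.
Using row 1: 7 + 31 + 21 + ? → (1,3) = 72 − 59 = 13.
Using row 2: 9 + 33 + 19 + ? → (2,4) = 72 − 61 = 11.
The remaining cell in row 3 is (3,4) = 72 − 49 = 23.

7 31 13 21 / 9 33 19 11 / 29 5 15 23 / 27 3 25 17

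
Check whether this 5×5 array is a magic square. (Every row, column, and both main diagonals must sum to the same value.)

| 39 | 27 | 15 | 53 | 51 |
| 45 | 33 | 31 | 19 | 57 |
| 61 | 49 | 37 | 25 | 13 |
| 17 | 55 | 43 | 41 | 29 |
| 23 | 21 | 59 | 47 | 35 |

Yes

Row 1: 39 + 27 + 15 + 53 + 51 = 185.
Row 2: 45 + 33 + 31 + 19 + 57 = 185.
Row 3: 61 + 49 + 37 + 25 + 13 = 185.
Row 4: 17 + 55 + 43 + 41 + 29 = 185.
Row 5: 23 + 21 + 59 + 47 + 35 = 185.
Column 1: 39 + 45 + 61 + 17 + 23 = 185.
Column 2: 27 + 33 + 49 + 55 + 21 = 185.
Column 3: 15 + 31 + 37 + 43 + 59 = 185.
Column 4: 53 + 19 + 25 + 41 + 47 = 185.
Column 5: 51 + 57 + 13 + 29 + 35 = 185.
Main diagonal: 39 + 33 + 37 + 41 + 35 = 185.
Anti-diagonal: 51 + 19 + 37 + 55 + 23 = 185.
All lines sum to 185.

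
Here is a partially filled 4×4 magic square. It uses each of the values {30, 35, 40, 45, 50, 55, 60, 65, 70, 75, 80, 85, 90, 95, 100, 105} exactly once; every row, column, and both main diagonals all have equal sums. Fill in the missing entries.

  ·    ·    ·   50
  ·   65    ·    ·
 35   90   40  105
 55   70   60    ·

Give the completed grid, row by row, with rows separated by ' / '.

80 45 95 50 / 100 65 75 30 / 35 90 40 105 / 55 70 60 85

The 16 entries sum to 1080, so each line sums to 1080/4 = 270.
The remaining cell in row 4 is (4,4) = 270 − 185 = 85.
Column 2 must total 270; the given cells sum to 225, so (1,2) = 45.
Column 4 must total 270; the given cells sum to 240, so (2,4) = 30.
Main diagonal must total 270; the given cells sum to 190, so (1,1) = 80.
Using anti-diagonal: 50 + 90 + 55 + ? → (2,3) = 270 − 195 = 75.
Row 1: 80 + 45 + 50 + ? = 270, so (1,3) = 95.
The remaining cell in row 2 is (2,1) = 270 − 170 = 100.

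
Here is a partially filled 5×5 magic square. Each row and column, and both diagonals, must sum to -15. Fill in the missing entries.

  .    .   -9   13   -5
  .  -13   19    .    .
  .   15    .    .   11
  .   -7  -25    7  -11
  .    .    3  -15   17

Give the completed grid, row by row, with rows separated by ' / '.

The remaining cell in row 4 is (4,1) = -15 − (-36) = 21.
The remaining cell in column 3 is (3,3) = -15 − (-12) = -3.
Using column 5: -5 + 11 + (-11) + 17 + ? → (2,5) = -15 − 12 = -27.
Main diagonal must total -15; the given cells sum to 8, so (1,1) = -23.
Using row 1: -23 + (-9) + 13 + (-5) + ? → (1,2) = -15 − (-24) = 9.
Using column 2: 9 + (-13) + 15 + (-7) + ? → (5,2) = -15 − 4 = -19.
From row 5, -15 − (-19 + 3 + (-15) + 17) gives (5,1) = -1.
Using anti-diagonal: -5 + (-3) + (-7) + (-1) + ? → (2,4) = -15 − (-16) = 1.
Row 2 must total -15; the given cells sum to -20, so (2,1) = 5.
The remaining cell in column 1 is (3,1) = -15 − 2 = -17.
The remaining cell in column 4 is (3,4) = -15 − 6 = -21.

-23 9 -9 13 -5 / 5 -13 19 1 -27 / -17 15 -3 -21 11 / 21 -7 -25 7 -11 / -1 -19 3 -15 17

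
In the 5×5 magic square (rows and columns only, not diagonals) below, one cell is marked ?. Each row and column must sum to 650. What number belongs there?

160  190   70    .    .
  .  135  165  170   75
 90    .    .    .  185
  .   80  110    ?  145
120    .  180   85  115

140

Row 2 must total 650; the given cells sum to 545, so (2,1) = 105.
From row 5, 650 − (120 + 180 + 85 + 115) gives (5,2) = 150.
From column 1, 650 − (160 + 105 + 90 + 120) gives (4,1) = 175.
Using column 2: 190 + 135 + 80 + 150 + ? → (3,2) = 650 − 555 = 95.
From column 3, 650 − (70 + 165 + 110 + 180) gives (3,3) = 125.
Column 5 needs 650; the known cells sum to 520, so (1,5) = 130.
Row 1 must total 650; the given cells sum to 550, so (1,4) = 100.
Using row 3: 90 + 95 + 125 + 185 + ? → (3,4) = 650 − 495 = 155.
From row 4, 650 − (175 + 80 + 110 + 145) gives (4,4) = 140.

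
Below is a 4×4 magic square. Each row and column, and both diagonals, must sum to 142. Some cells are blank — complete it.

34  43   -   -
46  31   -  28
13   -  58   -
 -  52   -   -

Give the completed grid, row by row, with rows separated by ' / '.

Row 2: 46 + 31 + 28 + ? = 142, so (2,3) = 37.
Using column 1: 34 + 46 + 13 + ? → (4,1) = 142 − 93 = 49.
Column 2: 43 + 31 + 52 + ? = 142, so (3,2) = 16.
From main diagonal, 142 − (34 + 31 + 58) gives (4,4) = 19.
Anti-diagonal must total 142; the given cells sum to 102, so (1,4) = 40.
Row 1: 34 + 43 + 40 + ? = 142, so (1,3) = 25.
Row 3 must total 142; the given cells sum to 87, so (3,4) = 55.
Row 4: 49 + 52 + 19 + ? = 142, so (4,3) = 22.

34 43 25 40 / 46 31 37 28 / 13 16 58 55 / 49 52 22 19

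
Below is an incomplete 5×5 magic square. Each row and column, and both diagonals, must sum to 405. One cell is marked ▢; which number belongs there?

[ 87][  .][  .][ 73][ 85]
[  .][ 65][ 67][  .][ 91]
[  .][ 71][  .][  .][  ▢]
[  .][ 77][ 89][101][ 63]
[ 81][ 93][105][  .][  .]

97

Row 4 needs 405; the known cells sum to 330, so (4,1) = 75.
Column 2 must total 405; the given cells sum to 306, so (1,2) = 99.
Row 1: 87 + 99 + 73 + 85 + ? = 405, so (1,3) = 61.
Column 3 needs 405; the known cells sum to 322, so (3,3) = 83.
The remaining cell in main diagonal is (5,5) = 405 − 336 = 69.
The remaining cell in anti-diagonal is (2,4) = 405 − 326 = 79.
Row 2: 65 + 67 + 79 + 91 + ? = 405, so (2,1) = 103.
Row 5: 81 + 93 + 105 + 69 + ? = 405, so (5,4) = 57.
Column 1 needs 405; the known cells sum to 346, so (3,1) = 59.
Using column 4: 73 + 79 + 101 + 57 + ? → (3,4) = 405 − 310 = 95.
The remaining cell in column 5 is (3,5) = 405 − 308 = 97.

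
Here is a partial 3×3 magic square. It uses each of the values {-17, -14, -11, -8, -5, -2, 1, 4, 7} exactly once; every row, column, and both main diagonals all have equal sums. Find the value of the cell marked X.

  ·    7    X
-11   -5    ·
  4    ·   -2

-14

The 9 entries sum to -45, so each line sums to -45/3 = -15.
The remaining cell in row 2 is (2,3) = -15 − (-16) = 1.
Row 3: 4 + (-2) + ? = -15, so (3,2) = -17.
From column 1, -15 − (-11 + 4) gives (1,1) = -8.
Column 3 needs -15; the known cells sum to -1, so (1,3) = -14.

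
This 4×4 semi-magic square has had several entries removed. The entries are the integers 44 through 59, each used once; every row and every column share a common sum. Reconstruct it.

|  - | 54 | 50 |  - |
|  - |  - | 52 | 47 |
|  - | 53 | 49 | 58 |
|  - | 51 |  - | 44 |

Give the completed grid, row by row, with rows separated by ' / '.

45 54 50 57 / 59 48 52 47 / 46 53 49 58 / 56 51 55 44

The entries are 44 through 59, which sum to 824, so each line sums to 824/4 = 206.
Row 3 needs 206; the known cells sum to 160, so (3,1) = 46.
Using column 2: 54 + 53 + 51 + ? → (2,2) = 206 − 158 = 48.
The remaining cell in column 3 is (4,3) = 206 − 151 = 55.
From column 4, 206 − (47 + 58 + 44) gives (1,4) = 57.
Using row 1: 54 + 50 + 57 + ? → (1,1) = 206 − 161 = 45.
Using row 2: 48 + 52 + 47 + ? → (2,1) = 206 − 147 = 59.
Row 4 must total 206; the given cells sum to 150, so (4,1) = 56.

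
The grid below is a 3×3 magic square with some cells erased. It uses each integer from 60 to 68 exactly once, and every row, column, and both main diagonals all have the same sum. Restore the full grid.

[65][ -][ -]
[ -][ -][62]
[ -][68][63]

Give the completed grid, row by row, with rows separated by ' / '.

The entries are 60 through 68, which sum to 576, so each line sums to 576/3 = 192.
The remaining cell in row 3 is (3,1) = 192 − 131 = 61.
Using column 1: 65 + 61 + ? → (2,1) = 192 − 126 = 66.
Column 3 must total 192; the given cells sum to 125, so (1,3) = 67.
Main diagonal needs 192; the known cells sum to 128, so (2,2) = 64.
Using row 1: 65 + 67 + ? → (1,2) = 192 − 132 = 60.

65 60 67 / 66 64 62 / 61 68 63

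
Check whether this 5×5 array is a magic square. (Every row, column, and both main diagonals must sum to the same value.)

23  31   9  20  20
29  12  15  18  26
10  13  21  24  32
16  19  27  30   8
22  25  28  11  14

Row 1: 23 + 31 + 9 + 20 + 20 = 103.
Row 2: 29 + 12 + 15 + 18 + 26 = 100.
Row 3: 10 + 13 + 21 + 24 + 32 = 100.
Row 4: 16 + 19 + 27 + 30 + 8 = 100.
Row 5: 22 + 25 + 28 + 11 + 14 = 100.
Column 1: 23 + 29 + 10 + 16 + 22 = 100.
Column 2: 31 + 12 + 13 + 19 + 25 = 100.
Column 3: 9 + 15 + 21 + 27 + 28 = 100.
Column 4: 20 + 18 + 24 + 30 + 11 = 103.
Column 5: 20 + 26 + 32 + 8 + 14 = 100.
Main diagonal: 23 + 12 + 21 + 30 + 14 = 100.
Anti-diagonal: 20 + 18 + 21 + 19 + 22 = 100.

No — row 1 sums to 103 but row 3 sums to 100.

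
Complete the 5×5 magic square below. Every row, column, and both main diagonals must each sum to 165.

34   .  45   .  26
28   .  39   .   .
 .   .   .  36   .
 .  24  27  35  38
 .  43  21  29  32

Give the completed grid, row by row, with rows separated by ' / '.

Row 4 needs 165; the known cells sum to 124, so (4,1) = 41.
Row 5 needs 165; the known cells sum to 125, so (5,1) = 40.
From column 1, 165 − (34 + 28 + 41 + 40) gives (3,1) = 22.
Using column 3: 45 + 39 + 27 + 21 + ? → (3,3) = 165 − 132 = 33.
Using main diagonal: 34 + 33 + 35 + 32 + ? → (2,2) = 165 − 134 = 31.
Anti-diagonal needs 165; the known cells sum to 123, so (2,4) = 42.
Using row 2: 28 + 31 + 39 + 42 + ? → (2,5) = 165 − 140 = 25.
Column 4: 42 + 36 + 35 + 29 + ? = 165, so (1,4) = 23.
Column 5 needs 165; the known cells sum to 121, so (3,5) = 44.
From row 1, 165 − (34 + 45 + 23 + 26) gives (1,2) = 37.
Row 3 needs 165; the known cells sum to 135, so (3,2) = 30.

34 37 45 23 26 / 28 31 39 42 25 / 22 30 33 36 44 / 41 24 27 35 38 / 40 43 21 29 32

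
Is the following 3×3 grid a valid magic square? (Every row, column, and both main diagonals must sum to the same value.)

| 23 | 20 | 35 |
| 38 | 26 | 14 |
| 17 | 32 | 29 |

Yes

Row 1: 23 + 20 + 35 = 78.
Row 2: 38 + 26 + 14 = 78.
Row 3: 17 + 32 + 29 = 78.
Column 1: 23 + 38 + 17 = 78.
Column 2: 20 + 26 + 32 = 78.
Column 3: 35 + 14 + 29 = 78.
Main diagonal: 23 + 26 + 29 = 78.
Anti-diagonal: 35 + 26 + 17 = 78.
All lines sum to 78.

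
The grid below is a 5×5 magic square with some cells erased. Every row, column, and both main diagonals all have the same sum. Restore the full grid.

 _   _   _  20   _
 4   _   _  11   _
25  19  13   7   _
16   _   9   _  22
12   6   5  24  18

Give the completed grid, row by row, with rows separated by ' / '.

8 2 21 20 14 / 4 23 17 11 10 / 25 19 13 7 1 / 16 15 9 3 22 / 12 6 5 24 18

Row 5 is already complete: 12 + 6 + 5 + 24 + 18 = 65, so that is the magic constant.
Row 3: 25 + 19 + 13 + 7 + ? = 65, so (3,5) = 1.
Column 1 needs 65; the known cells sum to 57, so (1,1) = 8.
Column 4: 20 + 11 + 7 + 24 + ? = 65, so (4,4) = 3.
The remaining cell in main diagonal is (2,2) = 65 − 42 = 23.
Using row 4: 16 + 9 + 3 + 22 + ? → (4,2) = 65 − 50 = 15.
Column 2 needs 65; the known cells sum to 63, so (1,2) = 2.
Anti-diagonal must total 65; the given cells sum to 51, so (1,5) = 14.
Row 1 must total 65; the given cells sum to 44, so (1,3) = 21.
Using column 3: 21 + 13 + 9 + 5 + ? → (2,3) = 65 − 48 = 17.
Using column 5: 14 + 1 + 22 + 18 + ? → (2,5) = 65 − 55 = 10.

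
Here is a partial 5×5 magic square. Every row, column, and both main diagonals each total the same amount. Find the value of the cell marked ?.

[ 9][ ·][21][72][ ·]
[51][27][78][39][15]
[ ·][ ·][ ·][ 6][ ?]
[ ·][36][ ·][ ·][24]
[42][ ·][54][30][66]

57

Row 2 is complete and sums to 210; that is the magic constant.
Row 5 needs 210; the known cells sum to 192, so (5,2) = 18.
Using column 4: 72 + 39 + 6 + 30 + ? → (4,4) = 210 − 147 = 63.
Main diagonal needs 210; the known cells sum to 165, so (3,3) = 45.
Using anti-diagonal: 39 + 45 + 36 + 42 + ? → (1,5) = 210 − 162 = 48.
The remaining cell in row 1 is (1,2) = 210 − 150 = 60.
Column 2: 60 + 27 + 36 + 18 + ? = 210, so (3,2) = 69.
Column 3 must total 210; the given cells sum to 198, so (4,3) = 12.
From column 5, 210 − (48 + 15 + 24 + 66) gives (3,5) = 57.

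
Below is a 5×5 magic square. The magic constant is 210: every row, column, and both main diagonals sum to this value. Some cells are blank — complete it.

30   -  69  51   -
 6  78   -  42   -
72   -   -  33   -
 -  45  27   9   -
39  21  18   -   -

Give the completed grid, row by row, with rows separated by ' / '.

30 12 69 51 48 / 6 78 60 42 24 / 72 54 36 33 15 / 63 45 27 9 66 / 39 21 18 75 57

Column 1 must total 210; the given cells sum to 147, so (4,1) = 63.
Column 4 needs 210; the known cells sum to 135, so (5,4) = 75.
From row 4, 210 − (63 + 45 + 27 + 9) gives (4,5) = 66.
The remaining cell in row 5 is (5,5) = 210 − 153 = 57.
Using main diagonal: 30 + 78 + 9 + 57 + ? → (3,3) = 210 − 174 = 36.
The remaining cell in anti-diagonal is (1,5) = 210 − 162 = 48.
Row 1 must total 210; the given cells sum to 198, so (1,2) = 12.
Column 2 must total 210; the given cells sum to 156, so (3,2) = 54.
Column 3: 69 + 36 + 27 + 18 + ? = 210, so (2,3) = 60.
Row 2: 6 + 78 + 60 + 42 + ? = 210, so (2,5) = 24.
Row 3 must total 210; the given cells sum to 195, so (3,5) = 15.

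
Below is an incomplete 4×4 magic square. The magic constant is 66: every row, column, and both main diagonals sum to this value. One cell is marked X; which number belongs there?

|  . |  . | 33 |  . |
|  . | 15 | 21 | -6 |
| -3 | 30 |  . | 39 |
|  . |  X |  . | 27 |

Row 2 needs 66; the known cells sum to 30, so (2,1) = 36.
Row 3 must total 66; the given cells sum to 66, so (3,3) = 0.
Using column 3: 33 + 21 + 0 + ? → (4,3) = 66 − 54 = 12.
Column 4 must total 66; the given cells sum to 60, so (1,4) = 6.
Main diagonal must total 66; the given cells sum to 42, so (1,1) = 24.
Using anti-diagonal: 6 + 21 + 30 + ? → (4,1) = 66 − 57 = 9.
Row 1: 24 + 33 + 6 + ? = 66, so (1,2) = 3.
From row 4, 66 − (9 + 12 + 27) gives (4,2) = 18.

18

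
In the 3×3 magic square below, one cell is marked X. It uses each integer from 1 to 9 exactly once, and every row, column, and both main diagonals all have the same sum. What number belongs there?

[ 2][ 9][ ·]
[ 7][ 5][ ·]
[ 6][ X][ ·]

1

The entries are 1 through 9, which sum to 45, so each line sums to 45/3 = 15.
Row 1 needs 15; the known cells sum to 11, so (1,3) = 4.
Row 2 needs 15; the known cells sum to 12, so (2,3) = 3.
Using column 2: 9 + 5 + ? → (3,2) = 15 − 14 = 1.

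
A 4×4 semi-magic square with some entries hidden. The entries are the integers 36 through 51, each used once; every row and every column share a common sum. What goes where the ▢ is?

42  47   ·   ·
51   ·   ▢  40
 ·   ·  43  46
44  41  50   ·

45

The entries are 36 through 51, which sum to 696, so each line sums to 696/4 = 174.
Using row 4: 44 + 41 + 50 + ? → (4,4) = 174 − 135 = 39.
From column 1, 174 − (42 + 51 + 44) gives (3,1) = 37.
The remaining cell in column 4 is (1,4) = 174 − 125 = 49.
The remaining cell in row 1 is (1,3) = 174 − 138 = 36.
Using row 3: 37 + 43 + 46 + ? → (3,2) = 174 − 126 = 48.
Using column 2: 47 + 48 + 41 + ? → (2,2) = 174 − 136 = 38.
Column 3: 36 + 43 + 50 + ? = 174, so (2,3) = 45.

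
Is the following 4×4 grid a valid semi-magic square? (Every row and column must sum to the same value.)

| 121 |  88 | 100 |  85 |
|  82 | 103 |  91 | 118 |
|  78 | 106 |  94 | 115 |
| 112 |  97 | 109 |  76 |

Row 1: 121 + 88 + 100 + 85 = 394.
Row 2: 82 + 103 + 91 + 118 = 394.
Row 3: 78 + 106 + 94 + 115 = 393.
Row 4: 112 + 97 + 109 + 76 = 394.
Column 1: 121 + 82 + 78 + 112 = 393.
Column 2: 88 + 103 + 106 + 97 = 394.
Column 3: 100 + 91 + 94 + 109 = 394.
Column 4: 85 + 118 + 115 + 76 = 394.

No — row 3 sums to 393 but row 1 sums to 394.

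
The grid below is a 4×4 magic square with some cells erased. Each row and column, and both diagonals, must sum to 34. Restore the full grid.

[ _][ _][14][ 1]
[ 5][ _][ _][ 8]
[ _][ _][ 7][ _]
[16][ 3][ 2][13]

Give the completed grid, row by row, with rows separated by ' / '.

4 15 14 1 / 5 10 11 8 / 9 6 7 12 / 16 3 2 13

Using column 3: 14 + 7 + 2 + ? → (2,3) = 34 − 23 = 11.
Column 4 needs 34; the known cells sum to 22, so (3,4) = 12.
The remaining cell in anti-diagonal is (3,2) = 34 − 28 = 6.
Using row 2: 5 + 11 + 8 + ? → (2,2) = 34 − 24 = 10.
From row 3, 34 − (6 + 7 + 12) gives (3,1) = 9.
Column 1 must total 34; the given cells sum to 30, so (1,1) = 4.
The remaining cell in column 2 is (1,2) = 34 − 19 = 15.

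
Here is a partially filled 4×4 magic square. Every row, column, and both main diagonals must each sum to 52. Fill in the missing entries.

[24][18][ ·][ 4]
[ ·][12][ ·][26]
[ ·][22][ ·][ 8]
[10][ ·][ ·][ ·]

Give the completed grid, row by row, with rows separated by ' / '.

Row 1 needs 52; the known cells sum to 46, so (1,3) = 6.
From column 2, 52 − (18 + 12 + 22) gives (4,2) = 0.
Column 4: 4 + 26 + 8 + ? = 52, so (4,4) = 14.
Main diagonal: 24 + 12 + 14 + ? = 52, so (3,3) = 2.
Anti-diagonal: 4 + 22 + 10 + ? = 52, so (2,3) = 16.
Row 2 needs 52; the known cells sum to 54, so (2,1) = -2.
Row 3 must total 52; the given cells sum to 32, so (3,1) = 20.
Using row 4: 10 + 0 + 14 + ? → (4,3) = 52 − 24 = 28.

24 18 6 4 / -2 12 16 26 / 20 22 2 8 / 10 0 28 14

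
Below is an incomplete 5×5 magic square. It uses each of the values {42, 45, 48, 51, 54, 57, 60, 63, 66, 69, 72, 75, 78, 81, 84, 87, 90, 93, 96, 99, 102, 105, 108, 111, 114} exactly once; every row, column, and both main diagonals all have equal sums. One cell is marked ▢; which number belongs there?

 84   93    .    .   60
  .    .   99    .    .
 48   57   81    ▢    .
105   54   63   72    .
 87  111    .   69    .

90

The 25 entries sum to 1950, so each line sums to 1950/5 = 390.
The remaining cell in row 4 is (4,5) = 390 − 294 = 96.
Column 1 must total 390; the given cells sum to 324, so (2,1) = 66.
The remaining cell in column 2 is (2,2) = 390 − 315 = 75.
Using main diagonal: 84 + 75 + 81 + 72 + ? → (5,5) = 390 − 312 = 78.
From anti-diagonal, 390 − (60 + 81 + 54 + 87) gives (2,4) = 108.
Row 2 needs 390; the known cells sum to 348, so (2,5) = 42.
Row 5 must total 390; the given cells sum to 345, so (5,3) = 45.
From column 3, 390 − (99 + 81 + 63 + 45) gives (1,3) = 102.
Column 5: 60 + 42 + 96 + 78 + ? = 390, so (3,5) = 114.
Using row 1: 84 + 93 + 102 + 60 + ? → (1,4) = 390 − 339 = 51.
Row 3: 48 + 57 + 81 + 114 + ? = 390, so (3,4) = 90.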